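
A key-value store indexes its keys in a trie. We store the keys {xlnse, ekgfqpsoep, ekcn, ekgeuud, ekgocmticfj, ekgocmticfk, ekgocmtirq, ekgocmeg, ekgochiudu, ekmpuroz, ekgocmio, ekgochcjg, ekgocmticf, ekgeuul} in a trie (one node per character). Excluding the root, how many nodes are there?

51

For each word, the new-node count is its length minus the longest prefix already in the trie:
  "xlnse" → 5 new (x, l, n, s, e)
  "ekgfqpsoep" → 10 new (e, k, g, f, q, p, s, o, e, p)
  "ekcn" → prefix "ek" already present; 2 new (c, n)
  "ekgeuud" → prefix "ekg" already present; 4 new (e, u, u, d)
  "ekgocmticfj" → prefix "ekg" already present; 8 new (o, c, m, t, i, c, f, j)
  "ekgocmticfk" → prefix "ekgocmticf" already present; 1 new (k)
  "ekgocmtirq" → prefix "ekgocmti" already present; 2 new (r, q)
  "ekgocmeg" → prefix "ekgocm" already present; 2 new (e, g)
  "ekgochiudu" → prefix "ekgoc" already present; 5 new (h, i, u, d, u)
  "ekmpuroz" → prefix "ek" already present; 6 new (m, p, u, r, o, z)
  "ekgocmio" → prefix "ekgocm" already present; 2 new (i, o)
  "ekgochcjg" → prefix "ekgoch" already present; 3 new (c, j, g)
  "ekgocmticf" → prefix "ekgocmticf" already present; 0 new (none)
  "ekgeuul" → prefix "ekgeuu" already present; 1 new (l)
Total nodes = 5 + 10 + 2 + 4 + 8 + 1 + 2 + 2 + 5 + 6 + 2 + 3 + 0 + 1 = 51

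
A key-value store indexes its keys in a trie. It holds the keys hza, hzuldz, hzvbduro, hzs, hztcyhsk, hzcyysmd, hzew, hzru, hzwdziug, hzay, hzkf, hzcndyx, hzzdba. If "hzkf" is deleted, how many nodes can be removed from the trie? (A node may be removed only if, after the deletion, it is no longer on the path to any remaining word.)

After clearing the end-marker at "hzkf", prune upward until reaching a node still needed by another word.
The suffix "kf" (2 nodes) is used only by "hzkf"; the node for "hz" still has the child "a", so pruning stops there.
Nodes removed: 2

2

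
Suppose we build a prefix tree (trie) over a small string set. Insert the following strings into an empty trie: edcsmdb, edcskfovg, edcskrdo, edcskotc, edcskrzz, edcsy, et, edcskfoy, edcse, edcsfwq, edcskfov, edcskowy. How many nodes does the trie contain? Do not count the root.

Count nodes per top-level branch (shared prefixes stored once):
  'e'-branch (edcse, edcsfwq, edcskfov, edcskfovg, edcskfoy, edcskotc, edcskowy, edcskrdo, edcskrzz, edcsmdb, edcsy, et): 29 nodes
Sum: 29

29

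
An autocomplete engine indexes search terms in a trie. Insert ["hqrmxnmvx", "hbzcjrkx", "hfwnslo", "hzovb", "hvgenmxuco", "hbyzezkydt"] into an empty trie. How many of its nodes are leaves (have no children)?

6

A leaf is a node with no children — equivalently, the end of a word that is not a proper prefix of any other stored word.
Those words: "hbyzezkydt", "hbzcjrkx", "hfwnslo", "hqrmxnmvx", "hvgenmxuco", "hzovb"
Leaf count: 6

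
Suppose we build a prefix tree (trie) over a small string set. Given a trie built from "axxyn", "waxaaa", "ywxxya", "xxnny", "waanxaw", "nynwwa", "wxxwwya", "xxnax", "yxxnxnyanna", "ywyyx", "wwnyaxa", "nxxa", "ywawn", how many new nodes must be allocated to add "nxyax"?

3

"nx" is already a path in the trie; the remaining "yax" must be added.
Each of the 3 remaining characters creates one node.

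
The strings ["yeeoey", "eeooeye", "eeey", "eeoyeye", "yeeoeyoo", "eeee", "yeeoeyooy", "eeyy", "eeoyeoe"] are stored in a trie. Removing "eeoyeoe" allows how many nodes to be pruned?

2

A node on "eeoyeoe"'s path can go only if nothing else ends at it or branches off below it.
The suffix "oe" (2 nodes) is used only by "eeoyeoe"; the node for "eeoye" still has the child "y", so pruning stops there.
Nodes removed: 2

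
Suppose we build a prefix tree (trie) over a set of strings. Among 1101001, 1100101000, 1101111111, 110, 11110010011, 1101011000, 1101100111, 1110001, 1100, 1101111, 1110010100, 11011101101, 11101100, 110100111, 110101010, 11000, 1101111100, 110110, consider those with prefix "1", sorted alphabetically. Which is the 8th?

1101011000

Words with prefix "1", in lexicographic order: "110", "1100", "11000", "1100101000", "1101001", "110100111", "110101010", "1101011000", "110110", "1101100111", "11011101101", "1101111", "1101111100", "1101111111", "1110001", "1110010100", "11101100", "11110010011"
Position 8: 1101011000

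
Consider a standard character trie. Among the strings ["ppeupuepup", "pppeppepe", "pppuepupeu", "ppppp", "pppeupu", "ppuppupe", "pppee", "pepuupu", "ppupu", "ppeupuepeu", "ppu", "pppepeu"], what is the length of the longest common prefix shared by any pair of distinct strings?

8

Equivalently: take the maximum, over all pairs, of their longest common prefix length.
"ppeupuepeu" and "ppeupuepup" agree on "ppeupuep" (8 characters) before diverging; nothing deeper is shared.
Longest shared-prefix length: 8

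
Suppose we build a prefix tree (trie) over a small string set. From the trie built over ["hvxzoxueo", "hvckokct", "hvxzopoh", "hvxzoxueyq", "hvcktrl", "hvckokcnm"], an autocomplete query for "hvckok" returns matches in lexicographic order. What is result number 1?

hvckokcnm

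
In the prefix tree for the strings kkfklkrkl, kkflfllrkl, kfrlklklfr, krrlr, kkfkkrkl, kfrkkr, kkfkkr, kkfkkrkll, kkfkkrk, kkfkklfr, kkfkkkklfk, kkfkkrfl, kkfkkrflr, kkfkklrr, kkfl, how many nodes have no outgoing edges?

Leaves are exactly the stored words that no other stored word extends.
Those words: "kfrkkr", "kfrlklklfr", "kkfkkkklfk", "kkfkklfr", "kkfkklrr", "kkfkkrflr", "kkfkkrkll", "kkfklkrkl", "kkflfllrkl", "krrlr"
Leaf count: 10

10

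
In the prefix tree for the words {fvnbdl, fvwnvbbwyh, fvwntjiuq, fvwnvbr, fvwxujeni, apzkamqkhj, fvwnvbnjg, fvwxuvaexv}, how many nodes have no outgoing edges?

A leaf is a node with no children — equivalently, the end of a word that is not a proper prefix of any other stored word.
Those words: "apzkamqkhj", "fvnbdl", "fvwntjiuq", "fvwnvbbwyh", "fvwnvbnjg", "fvwnvbr", "fvwxujeni", "fvwxuvaexv"
Leaf count: 8

8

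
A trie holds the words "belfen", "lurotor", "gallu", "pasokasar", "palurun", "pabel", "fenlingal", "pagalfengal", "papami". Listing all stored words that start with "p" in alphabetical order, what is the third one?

Filter for "p…" and sort: "pabel", "pagalfengal", "palurun", "papami", "pasokasar"
The 3rd is palurun.

palurun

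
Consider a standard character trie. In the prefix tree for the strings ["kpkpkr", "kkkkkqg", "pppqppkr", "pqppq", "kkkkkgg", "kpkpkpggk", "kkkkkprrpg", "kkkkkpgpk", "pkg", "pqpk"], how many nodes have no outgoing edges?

Leaves are exactly the stored words that no other stored word extends.
Those words: "kkkkkgg", "kkkkkpgpk", "kkkkkprrpg", "kkkkkqg", "kpkpkpggk", "kpkpkr", "pkg", "pppqppkr", "pqpk", "pqppq"
Leaf count: 10

10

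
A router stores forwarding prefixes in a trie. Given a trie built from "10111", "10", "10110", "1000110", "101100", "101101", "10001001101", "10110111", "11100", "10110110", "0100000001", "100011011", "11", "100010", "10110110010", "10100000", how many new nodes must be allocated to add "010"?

0

"010" is already a full path in the trie; only an end-marker is added.
No new nodes are needed: 0.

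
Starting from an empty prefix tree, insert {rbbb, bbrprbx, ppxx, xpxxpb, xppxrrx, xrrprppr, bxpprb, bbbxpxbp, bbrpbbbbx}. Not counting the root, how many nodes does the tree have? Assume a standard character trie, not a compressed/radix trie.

Trace insertions, counting only characters that open a new branch:
  "rbbb" → 4 new (r, b, b, b)
  "bbrprbx" → 7 new (b, b, r, p, r, b, x)
  "ppxx" → 4 new (p, p, x, x)
  "xpxxpb" → 6 new (x, p, x, x, p, b)
  "xppxrrx" → prefix "xp" already present; 5 new (p, x, r, r, x)
  "xrrprppr" → prefix "x" already present; 7 new (r, r, p, r, p, p, r)
  "bxpprb" → prefix "b" already present; 5 new (x, p, p, r, b)
  "bbbxpxbp" → prefix "bb" already present; 6 new (b, x, p, x, b, p)
  "bbrpbbbbx" → prefix "bbrp" already present; 5 new (b, b, b, b, x)
Total nodes = 4 + 7 + 4 + 6 + 5 + 7 + 5 + 6 + 5 = 49

49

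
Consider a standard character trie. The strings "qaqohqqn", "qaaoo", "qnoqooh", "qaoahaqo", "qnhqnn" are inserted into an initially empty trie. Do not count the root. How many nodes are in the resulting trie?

Trie structure (* marks end of a word):
(root)
└─ q
   ├─ a
   │  ├─ a
   │  │  └─ o
   │  │     └─ o *
   │  ├─ o
   │  │  └─ a
   │  │     └─ h
   │  │        └─ a
   │  │           └─ q
   │  │              └─ o *
   │  └─ q
   │     └─ o
   │        └─ h
   │           └─ q
   │              └─ q
   │                 └─ n *
   └─ n
      ├─ h
      │  └─ q
      │     └─ n
      │        └─ n *
      └─ o
         └─ q
            └─ o
               └─ o
                  └─ h *
Counting every labelled node above: 27.

27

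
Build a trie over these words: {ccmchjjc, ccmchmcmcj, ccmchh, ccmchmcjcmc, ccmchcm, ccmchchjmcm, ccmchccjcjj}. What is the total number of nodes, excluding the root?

Trie structure (* marks end of a word):
(root)
└─ c
   └─ c
      └─ m
         └─ c
            └─ h
               ├─ c
               │  ├─ c
               │  │  └─ j
               │  │     └─ c
               │  │        └─ j
               │  │           └─ j *
               │  ├─ h
               │  │  └─ j
               │  │     └─ m
               │  │        └─ c
               │  │           └─ m *
               │  └─ m *
               ├─ h *
               ├─ j
               │  └─ j
               │     └─ c *
               └─ m
                  └─ c
                     ├─ j
                     │  └─ c
                     │     └─ m
                     │        └─ c *
                     └─ m
                        └─ c
                           └─ j *
Counting every labelled node above: 30.

30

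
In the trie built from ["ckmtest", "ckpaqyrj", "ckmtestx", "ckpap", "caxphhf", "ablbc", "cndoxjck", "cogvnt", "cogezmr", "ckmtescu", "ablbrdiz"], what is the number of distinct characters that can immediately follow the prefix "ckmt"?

1

The children of the "ckmt" node are the distinct next characters among strings starting with "ckmt".
Characters that immediately follow "ckmt" among the stored strings: {e}.
That node has 1 child edge.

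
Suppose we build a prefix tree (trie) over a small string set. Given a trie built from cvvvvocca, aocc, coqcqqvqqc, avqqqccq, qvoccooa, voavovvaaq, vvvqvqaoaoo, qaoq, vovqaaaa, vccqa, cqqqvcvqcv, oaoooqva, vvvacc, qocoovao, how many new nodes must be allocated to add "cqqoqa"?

"cqq" is already a path in the trie; the remaining "oqa" must be added.
So 6 − 3 = 3 new nodes.

3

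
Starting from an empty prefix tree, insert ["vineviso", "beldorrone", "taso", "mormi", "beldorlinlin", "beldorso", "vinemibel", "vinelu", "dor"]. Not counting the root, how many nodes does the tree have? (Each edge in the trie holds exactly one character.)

45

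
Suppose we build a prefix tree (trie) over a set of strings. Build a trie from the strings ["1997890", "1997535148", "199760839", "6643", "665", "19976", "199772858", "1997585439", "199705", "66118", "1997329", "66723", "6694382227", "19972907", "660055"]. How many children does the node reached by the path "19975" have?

2

Walk "19975" from the root, arriving at one node.
Characters that immediately follow "19975" among the stored strings: {3, 8}.
That node has 2 child edges.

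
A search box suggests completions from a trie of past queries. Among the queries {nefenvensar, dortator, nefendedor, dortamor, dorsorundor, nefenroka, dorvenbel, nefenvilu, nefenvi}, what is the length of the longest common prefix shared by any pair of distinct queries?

Equivalently: take the maximum, over all pairs, of their longest common prefix length.
e.g. "nefenvi" and "nefenvilu" share the prefix "nefenvi" of length 7; no pair shares a longer one.
Longest shared-prefix length: 7

7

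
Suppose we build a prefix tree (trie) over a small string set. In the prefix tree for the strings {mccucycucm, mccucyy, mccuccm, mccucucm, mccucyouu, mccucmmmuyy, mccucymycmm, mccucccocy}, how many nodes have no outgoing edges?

A leaf is a node with no children — equivalently, the end of a word that is not a proper prefix of any other stored word.
Those words: "mccucccocy", "mccuccm", "mccucmmmuyy", "mccucucm", "mccucycucm", "mccucymycmm", "mccucyouu", "mccucyy"
Leaf count: 8

8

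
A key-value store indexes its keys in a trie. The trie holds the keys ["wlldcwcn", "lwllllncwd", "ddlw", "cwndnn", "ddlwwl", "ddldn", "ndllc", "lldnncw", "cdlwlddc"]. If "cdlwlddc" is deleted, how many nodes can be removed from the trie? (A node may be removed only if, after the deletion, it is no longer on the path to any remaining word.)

Walk "cdlwlddc" from the leaf back toward the root, removing each node that no remaining word uses.
The suffix "dlwlddc" (7 nodes) is used only by "cdlwlddc"; the node for "c" still has the child "w", so pruning stops there.
Nodes removed: 7

7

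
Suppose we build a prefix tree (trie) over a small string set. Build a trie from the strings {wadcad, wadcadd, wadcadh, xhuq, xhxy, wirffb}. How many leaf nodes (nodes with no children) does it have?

5

A leaf is a node with no children — equivalently, the end of a word that is not a proper prefix of any other stored word.
Those words: "wadcadd", "wadcadh", "wirffb", "xhuq", "xhxy"
Leaf count: 5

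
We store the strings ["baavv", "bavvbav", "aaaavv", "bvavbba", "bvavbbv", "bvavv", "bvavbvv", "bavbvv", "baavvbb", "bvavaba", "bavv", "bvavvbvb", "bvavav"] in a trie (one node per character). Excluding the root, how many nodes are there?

38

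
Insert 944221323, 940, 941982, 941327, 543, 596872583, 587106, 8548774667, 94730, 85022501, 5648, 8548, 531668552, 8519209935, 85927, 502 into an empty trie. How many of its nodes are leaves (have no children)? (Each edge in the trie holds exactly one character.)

A leaf is a node with no children — equivalently, the end of a word that is not a proper prefix of any other stored word.
Those words: "502", "531668552", "543", "5648", "587106", "596872583", "85022501", "8519209935", "8548774667", "85927", "940", "941327", "941982", "944221323", "94730"
Leaf count: 15

15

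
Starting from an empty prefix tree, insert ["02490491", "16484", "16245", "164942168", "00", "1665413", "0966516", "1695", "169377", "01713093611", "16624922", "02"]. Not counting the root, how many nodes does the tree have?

54

For each word, the new-node count is its length minus the longest prefix already in the trie:
  "02490491" → 8 new (0, 2, 4, 9, 0, 4, 9, 1)
  "16484" → 5 new (1, 6, 4, 8, 4)
  "16245" → prefix "16" already present; 3 new (2, 4, 5)
  "164942168" → prefix "164" already present; 6 new (9, 4, 2, 1, 6, 8)
  "00" → prefix "0" already present; 1 new (0)
  "1665413" → prefix "16" already present; 5 new (6, 5, 4, 1, 3)
  "0966516" → prefix "0" already present; 6 new (9, 6, 6, 5, 1, 6)
  "1695" → prefix "16" already present; 2 new (9, 5)
  "169377" → prefix "169" already present; 3 new (3, 7, 7)
  "01713093611" → prefix "0" already present; 10 new (1, 7, 1, 3, 0, 9, 3, 6, 1, 1)
  "16624922" → prefix "166" already present; 5 new (2, 4, 9, 2, 2)
  "02" → prefix "02" already present; 0 new (none)
Total nodes = 8 + 5 + 3 + 6 + 1 + 5 + 6 + 2 + 3 + 10 + 5 + 0 = 54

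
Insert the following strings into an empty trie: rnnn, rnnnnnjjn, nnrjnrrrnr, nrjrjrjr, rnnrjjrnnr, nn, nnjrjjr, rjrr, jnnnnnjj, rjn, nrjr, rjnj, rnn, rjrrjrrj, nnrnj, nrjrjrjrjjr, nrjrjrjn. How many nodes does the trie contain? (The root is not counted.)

For each word, the new-node count is its length minus the longest prefix already in the trie:
  "rnnn" → 4 new (r, n, n, n)
  "rnnnnnjjn" → prefix "rnnn" already present; 5 new (n, n, j, j, n)
  "nnrjnrrrnr" → 10 new (n, n, r, j, n, r, r, r, n, r)
  "nrjrjrjr" → prefix "n" already present; 7 new (r, j, r, j, r, j, r)
  "rnnrjjrnnr" → prefix "rnn" already present; 7 new (r, j, j, r, n, n, r)
  "nn" → prefix "nn" already present; 0 new (none)
  "nnjrjjr" → prefix "nn" already present; 5 new (j, r, j, j, r)
  "rjrr" → prefix "r" already present; 3 new (j, r, r)
  "jnnnnnjj" → 8 new (j, n, n, n, n, n, j, j)
  "rjn" → prefix "rj" already present; 1 new (n)
  "nrjr" → prefix "nrjr" already present; 0 new (none)
  "rjnj" → prefix "rjn" already present; 1 new (j)
  "rnn" → prefix "rnn" already present; 0 new (none)
  "rjrrjrrj" → prefix "rjrr" already present; 4 new (j, r, r, j)
  "nnrnj" → prefix "nnr" already present; 2 new (n, j)
  "nrjrjrjrjjr" → prefix "nrjrjrjr" already present; 3 new (j, j, r)
  "nrjrjrjn" → prefix "nrjrjrj" already present; 1 new (n)
Total nodes = 4 + 5 + 10 + 7 + 7 + 0 + 5 + 3 + 8 + 1 + 0 + 1 + 0 + 4 + 2 + 3 + 1 = 61

61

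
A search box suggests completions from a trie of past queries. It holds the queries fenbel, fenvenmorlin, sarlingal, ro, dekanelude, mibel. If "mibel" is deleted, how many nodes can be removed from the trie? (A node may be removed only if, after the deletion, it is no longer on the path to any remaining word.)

5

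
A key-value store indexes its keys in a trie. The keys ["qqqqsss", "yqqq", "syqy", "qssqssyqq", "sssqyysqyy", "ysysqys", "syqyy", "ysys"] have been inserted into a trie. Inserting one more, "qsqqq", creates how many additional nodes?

Walking "qsqqq" from the root, the first 2 characters ("qs") follow existing edges; "q" is the first miss.
New nodes needed: |"qsqqq"| − 2 = 5 − 2 = 3.

3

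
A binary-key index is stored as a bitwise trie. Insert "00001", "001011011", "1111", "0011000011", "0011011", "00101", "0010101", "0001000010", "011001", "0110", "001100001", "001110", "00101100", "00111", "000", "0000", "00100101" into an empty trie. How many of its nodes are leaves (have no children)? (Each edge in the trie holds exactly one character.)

11

Leaves are exactly the stored words that no other stored word extends.
Those words: "00001", "0001000010", "00100101", "0010101", "00101100", "001011011", "0011000011", "0011011", "001110", "011001", "1111"
Leaf count: 11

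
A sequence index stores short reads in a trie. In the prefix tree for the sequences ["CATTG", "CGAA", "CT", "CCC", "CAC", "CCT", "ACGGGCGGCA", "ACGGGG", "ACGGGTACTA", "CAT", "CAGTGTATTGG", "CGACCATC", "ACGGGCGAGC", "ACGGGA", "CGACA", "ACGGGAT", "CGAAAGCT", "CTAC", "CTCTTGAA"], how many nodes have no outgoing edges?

15

A leaf is a node with no children — equivalently, the end of a word that is not a proper prefix of any other stored word.
Those words: "ACGGGAT", "ACGGGCGAGC", "ACGGGCGGCA", "ACGGGG", "ACGGGTACTA", "CAC", "CAGTGTATTGG", "CATTG", "CCC", "CCT", "CGAAAGCT", "CGACA", "CGACCATC", "CTAC", "CTCTTGAA"
Leaf count: 15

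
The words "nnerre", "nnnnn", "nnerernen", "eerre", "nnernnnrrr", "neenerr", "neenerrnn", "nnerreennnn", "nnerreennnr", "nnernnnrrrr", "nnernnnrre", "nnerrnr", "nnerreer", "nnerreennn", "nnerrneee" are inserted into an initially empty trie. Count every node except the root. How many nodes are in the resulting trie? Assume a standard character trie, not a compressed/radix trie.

Count nodes per top-level branch (shared prefixes stored once):
  'e'-branch (eerre): 5 nodes
  'n'-branch (neenerr, neenerrnn, nnerernen, nnernnnrre, nnernnnrrr, nnernnnrrrr, nnerre, nnerreennn, nnerreennnn, nnerreennnr, nnerreer, nnerrneee, nnerrnr, nnnnn): 42 nodes
Sum: 47

47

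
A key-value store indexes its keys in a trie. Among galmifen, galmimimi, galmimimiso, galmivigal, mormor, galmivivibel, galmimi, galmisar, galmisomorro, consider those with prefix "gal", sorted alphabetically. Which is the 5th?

galmisar

Words with prefix "gal", in lexicographic order: "galmifen", "galmimi", "galmimimi", "galmimimiso", "galmisar", "galmisomorro", "galmivigal", "galmivivibel"
The 5th is galmisar.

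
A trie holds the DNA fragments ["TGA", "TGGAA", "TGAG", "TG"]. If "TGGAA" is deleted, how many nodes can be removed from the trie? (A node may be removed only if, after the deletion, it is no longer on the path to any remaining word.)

3

After clearing the end-marker at "TGGAA", prune upward until reaching a node still needed by another word.
The suffix "GAA" (3 nodes) is used only by "TGGAA"; the node for "TG" still has the child "A", so pruning stops there.
Nodes removed: 3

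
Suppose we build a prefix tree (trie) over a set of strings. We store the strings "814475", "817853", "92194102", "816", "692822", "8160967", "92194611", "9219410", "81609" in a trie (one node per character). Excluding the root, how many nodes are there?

Trie structure (* marks end of a word):
(root)
├─ 6
│  └─ 9
│     └─ 2
│        └─ 8
│           └─ 2
│              └─ 2 *
├─ 8
│  └─ 1
│     ├─ 4
│     │  └─ 4
│     │     └─ 7
│     │        └─ 5 *
│     ├─ 6 *
│     │  └─ 0
│     │     └─ 9 *
│     │        └─ 6
│     │           └─ 7 *
│     └─ 7
│        └─ 8
│           └─ 5
│              └─ 3 *
└─ 9
   └─ 2
      └─ 1
         └─ 9
            └─ 4
               ├─ 1
               │  └─ 0 *
               │     └─ 2 *
               └─ 6
                  └─ 1
                     └─ 1 *
Counting every labelled node above: 32.

32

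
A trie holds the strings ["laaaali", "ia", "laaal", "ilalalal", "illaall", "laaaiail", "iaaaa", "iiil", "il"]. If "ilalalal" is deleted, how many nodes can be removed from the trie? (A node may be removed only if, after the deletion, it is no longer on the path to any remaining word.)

A node on "ilalalal"'s path can go only if nothing else ends at it or branches off below it.
The suffix "alalal" (6 nodes) is used only by "ilalalal"; the node for "il" still has the child "l", so pruning stops there.
Nodes removed: 6

6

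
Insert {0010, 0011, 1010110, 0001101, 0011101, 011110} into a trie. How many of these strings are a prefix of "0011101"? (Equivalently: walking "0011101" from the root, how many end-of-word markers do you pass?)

2

Traverse "0011101" character by character; count nodes along the way that are marked as word ends.
Prefixes of the query that are stored words: "0011", "0011101"
Count: 2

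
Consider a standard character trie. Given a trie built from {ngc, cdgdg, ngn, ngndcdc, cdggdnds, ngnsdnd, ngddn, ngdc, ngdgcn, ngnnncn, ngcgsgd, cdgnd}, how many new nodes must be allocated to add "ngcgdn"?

2

The longest prefix of "ngcgdn" already in the trie is "ngcg" (length 4).
New nodes needed: |"ngcgdn"| − 4 = 6 − 4 = 2.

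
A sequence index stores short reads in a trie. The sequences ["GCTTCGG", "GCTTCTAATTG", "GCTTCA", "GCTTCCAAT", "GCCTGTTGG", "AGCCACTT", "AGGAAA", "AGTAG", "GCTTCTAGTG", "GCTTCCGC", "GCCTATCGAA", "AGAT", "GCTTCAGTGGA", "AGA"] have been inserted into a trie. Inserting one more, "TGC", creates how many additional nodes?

"TGC" shares no prefix with any stored word, so all 3 characters open new nodes.
3 − 0 = 3 new nodes.

3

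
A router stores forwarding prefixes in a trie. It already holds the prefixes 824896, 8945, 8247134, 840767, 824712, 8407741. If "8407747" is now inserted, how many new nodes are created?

The longest prefix of "8407747" already in the trie is "840774" (length 6).
Each of the 1 remaining characters creates one node.

1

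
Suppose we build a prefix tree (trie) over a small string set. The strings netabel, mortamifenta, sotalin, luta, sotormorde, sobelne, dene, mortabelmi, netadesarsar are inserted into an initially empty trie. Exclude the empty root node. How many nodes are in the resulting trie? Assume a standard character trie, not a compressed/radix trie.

Insert word by word; a character creates a node only if that edge doesn't already exist:
  "netabel" → 7 new (n, e, t, a, b, e, l)
  "mortamifenta" → 12 new (m, o, r, t, a, m, i, f, e, n, t, a)
  "sotalin" → 7 new (s, o, t, a, l, i, n)
  "luta" → 4 new (l, u, t, a)
  "sotormorde" → prefix "sot" already present; 7 new (o, r, m, o, r, d, e)
  "sobelne" → prefix "so" already present; 5 new (b, e, l, n, e)
  "dene" → 4 new (d, e, n, e)
  "mortabelmi" → prefix "morta" already present; 5 new (b, e, l, m, i)
  "netadesarsar" → prefix "neta" already present; 8 new (d, e, s, a, r, s, a, r)
Total nodes = 7 + 12 + 7 + 4 + 7 + 5 + 4 + 5 + 8 = 59

59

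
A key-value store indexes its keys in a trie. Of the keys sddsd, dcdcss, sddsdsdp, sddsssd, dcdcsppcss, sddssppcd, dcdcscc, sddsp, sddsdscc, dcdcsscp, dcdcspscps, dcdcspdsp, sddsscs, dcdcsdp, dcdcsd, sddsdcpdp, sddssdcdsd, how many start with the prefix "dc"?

8

Walk to "dc"; the words in its subtree are exactly those with that prefix.
Words under "dc": dcdcscc, dcdcsd, dcdcsdp, dcdcspdsp, dcdcsppcss, dcdcspscps, dcdcss, dcdcsscp
Count: 8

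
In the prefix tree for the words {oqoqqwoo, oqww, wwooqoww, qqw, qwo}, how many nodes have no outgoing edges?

Leaves are exactly the stored words that no other stored word extends.
Those words: "oqoqqwoo", "oqww", "qqw", "qwo", "wwooqoww"
Leaf count: 5

5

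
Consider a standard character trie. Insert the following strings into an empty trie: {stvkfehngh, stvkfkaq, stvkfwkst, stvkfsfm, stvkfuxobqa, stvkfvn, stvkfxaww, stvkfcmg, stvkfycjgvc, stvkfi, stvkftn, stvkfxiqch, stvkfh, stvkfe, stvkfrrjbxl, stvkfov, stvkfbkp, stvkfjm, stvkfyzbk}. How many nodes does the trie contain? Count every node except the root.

65

Trace insertions, counting only characters that open a new branch:
  "stvkfehngh" → 10 new (s, t, v, k, f, e, h, n, g, h)
  "stvkfkaq" → prefix "stvkf" already present; 3 new (k, a, q)
  "stvkfwkst" → prefix "stvkf" already present; 4 new (w, k, s, t)
  "stvkfsfm" → prefix "stvkf" already present; 3 new (s, f, m)
  "stvkfuxobqa" → prefix "stvkf" already present; 6 new (u, x, o, b, q, a)
  "stvkfvn" → prefix "stvkf" already present; 2 new (v, n)
  "stvkfxaww" → prefix "stvkf" already present; 4 new (x, a, w, w)
  "stvkfcmg" → prefix "stvkf" already present; 3 new (c, m, g)
  "stvkfycjgvc" → prefix "stvkf" already present; 6 new (y, c, j, g, v, c)
  "stvkfi" → prefix "stvkf" already present; 1 new (i)
  "stvkftn" → prefix "stvkf" already present; 2 new (t, n)
  "stvkfxiqch" → prefix "stvkfx" already present; 4 new (i, q, c, h)
  "stvkfh" → prefix "stvkf" already present; 1 new (h)
  "stvkfe" → prefix "stvkfe" already present; 0 new (none)
  "stvkfrrjbxl" → prefix "stvkf" already present; 6 new (r, r, j, b, x, l)
  "stvkfov" → prefix "stvkf" already present; 2 new (o, v)
  "stvkfbkp" → prefix "stvkf" already present; 3 new (b, k, p)
  "stvkfjm" → prefix "stvkf" already present; 2 new (j, m)
  "stvkfyzbk" → prefix "stvkfy" already present; 3 new (z, b, k)
Total nodes = 10 + 3 + 4 + 3 + 6 + 2 + 4 + 3 + 6 + 1 + 2 + 4 + 1 + 0 + 6 + 2 + 3 + 2 + 3 = 65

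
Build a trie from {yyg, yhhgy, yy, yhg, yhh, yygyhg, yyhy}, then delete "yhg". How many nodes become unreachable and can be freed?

1

A node on "yhg"'s path can go only if nothing else ends at it or branches off below it.
The suffix "g" (1 node) is used only by "yhg"; the node for "yh" still has the child "h", so pruning stops there.
Nodes removed: 1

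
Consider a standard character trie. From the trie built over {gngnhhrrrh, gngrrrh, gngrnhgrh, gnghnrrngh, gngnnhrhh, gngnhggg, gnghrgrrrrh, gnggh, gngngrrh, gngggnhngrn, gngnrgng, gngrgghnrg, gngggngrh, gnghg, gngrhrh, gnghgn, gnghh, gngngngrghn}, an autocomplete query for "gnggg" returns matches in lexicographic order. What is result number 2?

Filter for "gnggg…" and sort: "gngggngrh", "gngggnhngrn"
The 2nd is gngggnhngrn.

gngggnhngrn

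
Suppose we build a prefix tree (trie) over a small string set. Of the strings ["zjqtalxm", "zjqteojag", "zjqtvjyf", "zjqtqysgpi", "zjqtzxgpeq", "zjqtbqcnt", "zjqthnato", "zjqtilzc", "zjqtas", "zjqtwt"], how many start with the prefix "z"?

10

Filter for entries beginning with "z":
Words under "z": zjqtalxm, zjqtas, zjqtbqcnt, zjqteojag, zjqthnato, zjqtilzc, zjqtqysgpi, zjqtvjyf, zjqtwt, zjqtzxgpeq
Count: 10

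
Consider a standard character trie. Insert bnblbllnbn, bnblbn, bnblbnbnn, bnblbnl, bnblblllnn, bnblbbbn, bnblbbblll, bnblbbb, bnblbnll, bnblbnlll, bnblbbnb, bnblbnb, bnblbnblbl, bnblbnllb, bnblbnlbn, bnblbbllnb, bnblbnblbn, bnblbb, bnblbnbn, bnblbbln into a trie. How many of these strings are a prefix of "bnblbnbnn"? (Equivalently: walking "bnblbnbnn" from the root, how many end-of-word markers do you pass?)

4

Check each prefix of "bnblbnbnn" against the stored set — each match is an end-marker on the path.
Prefixes of the query that are stored words: "bnblbn", "bnblbnb", "bnblbnbn", "bnblbnbnn"
Count: 4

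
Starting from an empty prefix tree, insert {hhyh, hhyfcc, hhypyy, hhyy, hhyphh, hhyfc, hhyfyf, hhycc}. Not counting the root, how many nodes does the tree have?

17

Trace insertions, counting only characters that open a new branch:
  "hhyh" → 4 new (h, h, y, h)
  "hhyfcc" → prefix "hhy" already present; 3 new (f, c, c)
  "hhypyy" → prefix "hhy" already present; 3 new (p, y, y)
  "hhyy" → prefix "hhy" already present; 1 new (y)
  "hhyphh" → prefix "hhyp" already present; 2 new (h, h)
  "hhyfc" → prefix "hhyfc" already present; 0 new (none)
  "hhyfyf" → prefix "hhyf" already present; 2 new (y, f)
  "hhycc" → prefix "hhy" already present; 2 new (c, c)
Total nodes = 4 + 3 + 3 + 1 + 2 + 0 + 2 + 2 = 17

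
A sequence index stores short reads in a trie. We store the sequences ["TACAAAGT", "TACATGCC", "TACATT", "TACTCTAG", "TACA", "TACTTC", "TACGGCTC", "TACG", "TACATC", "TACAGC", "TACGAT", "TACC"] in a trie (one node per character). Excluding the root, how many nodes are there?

For each word, the new-node count is its length minus the longest prefix already in the trie:
  "TACAAAGT" → 8 new (T, A, C, A, A, A, G, T)
  "TACATGCC" → prefix "TACA" already present; 4 new (T, G, C, C)
  "TACATT" → prefix "TACAT" already present; 1 new (T)
  "TACTCTAG" → prefix "TAC" already present; 5 new (T, C, T, A, G)
  "TACA" → prefix "TACA" already present; 0 new (none)
  "TACTTC" → prefix "TACT" already present; 2 new (T, C)
  "TACGGCTC" → prefix "TAC" already present; 5 new (G, G, C, T, C)
  "TACG" → prefix "TACG" already present; 0 new (none)
  "TACATC" → prefix "TACAT" already present; 1 new (C)
  "TACAGC" → prefix "TACA" already present; 2 new (G, C)
  "TACGAT" → prefix "TACG" already present; 2 new (A, T)
  "TACC" → prefix "TAC" already present; 1 new (C)
Total nodes = 8 + 4 + 1 + 5 + 0 + 2 + 5 + 0 + 1 + 2 + 2 + 1 = 31

31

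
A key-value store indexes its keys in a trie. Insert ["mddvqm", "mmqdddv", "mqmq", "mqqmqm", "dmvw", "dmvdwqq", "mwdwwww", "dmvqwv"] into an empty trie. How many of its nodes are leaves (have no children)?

Leaves are exactly the stored words that no other stored word extends.
Those words: "dmvdwqq", "dmvqwv", "dmvw", "mddvqm", "mmqdddv", "mqmq", "mqqmqm", "mwdwwww"
Leaf count: 8

8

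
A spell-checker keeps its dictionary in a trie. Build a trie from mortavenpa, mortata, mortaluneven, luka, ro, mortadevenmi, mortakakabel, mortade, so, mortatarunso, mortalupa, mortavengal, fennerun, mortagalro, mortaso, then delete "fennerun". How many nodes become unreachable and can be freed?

8

After clearing the end-marker at "fennerun", prune upward until reaching a node still needed by another word.
No other word shares any prefix with "fennerun", so all 8 of its nodes go.
Nodes removed: 8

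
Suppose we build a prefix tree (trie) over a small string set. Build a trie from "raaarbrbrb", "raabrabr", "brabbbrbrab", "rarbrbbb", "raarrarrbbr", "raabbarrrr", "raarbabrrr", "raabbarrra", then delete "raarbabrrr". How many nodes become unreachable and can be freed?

6

A node on "raarbabrrr"'s path can go only if nothing else ends at it or branches off below it.
The suffix "babrrr" (6 nodes) is used only by "raarbabrrr"; the node for "raar" still has the child "r", so pruning stops there.
Nodes removed: 6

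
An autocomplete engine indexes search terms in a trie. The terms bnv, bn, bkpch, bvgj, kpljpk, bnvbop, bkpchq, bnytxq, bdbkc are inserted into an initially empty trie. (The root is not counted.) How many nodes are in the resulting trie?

28

Insert word by word; a character creates a node only if that edge doesn't already exist:
  "bnv" → 3 new (b, n, v)
  "bn" → prefix "bn" already present; 0 new (none)
  "bkpch" → prefix "b" already present; 4 new (k, p, c, h)
  "bvgj" → prefix "b" already present; 3 new (v, g, j)
  "kpljpk" → 6 new (k, p, l, j, p, k)
  "bnvbop" → prefix "bnv" already present; 3 new (b, o, p)
  "bkpchq" → prefix "bkpch" already present; 1 new (q)
  "bnytxq" → prefix "bn" already present; 4 new (y, t, x, q)
  "bdbkc" → prefix "b" already present; 4 new (d, b, k, c)
Total nodes = 3 + 0 + 4 + 3 + 6 + 3 + 1 + 4 + 4 = 28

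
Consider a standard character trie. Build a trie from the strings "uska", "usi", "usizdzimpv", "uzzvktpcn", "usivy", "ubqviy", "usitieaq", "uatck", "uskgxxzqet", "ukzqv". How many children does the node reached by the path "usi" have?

Walk "usi" from the root, arriving at one node.
Characters that immediately follow "usi" among the stored strings: {t, v, z}.
That node has 3 child edges.

3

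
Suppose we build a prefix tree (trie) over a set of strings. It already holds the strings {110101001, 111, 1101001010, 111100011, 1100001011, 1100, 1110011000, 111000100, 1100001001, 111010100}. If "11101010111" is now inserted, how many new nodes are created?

3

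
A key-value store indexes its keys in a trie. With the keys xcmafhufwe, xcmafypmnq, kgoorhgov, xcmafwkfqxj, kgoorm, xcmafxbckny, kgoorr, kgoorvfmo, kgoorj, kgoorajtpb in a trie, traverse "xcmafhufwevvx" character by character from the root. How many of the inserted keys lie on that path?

1

Walk "xcmafhufwevvx" from the root; an end-of-word marker is hit whenever a stored word is a prefix of "xcmafhufwevvx".
Prefixes of the query that are stored words: "xcmafhufwe"
Count: 1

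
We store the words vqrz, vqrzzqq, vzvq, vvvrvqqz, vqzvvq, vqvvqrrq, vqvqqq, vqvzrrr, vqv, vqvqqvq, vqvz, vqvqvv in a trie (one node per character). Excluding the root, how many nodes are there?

Count nodes per top-level branch (shared prefixes stored once):
  'v'-branch (vqrz, vqrzzqq, vqv, vqvqqq, vqvqqvq, vqvqvv, vqvvqrrq, vqvz, vqvzrrr, vqzvvq, vvvrvqqz, vzvq): 38 nodes
Sum: 38

38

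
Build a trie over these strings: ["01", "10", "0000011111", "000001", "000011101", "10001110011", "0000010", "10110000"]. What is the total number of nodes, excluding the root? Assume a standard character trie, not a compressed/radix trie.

34

For each word, the new-node count is its length minus the longest prefix already in the trie:
  "01" → 2 new (0, 1)
  "10" → 2 new (1, 0)
  "0000011111" → prefix "0" already present; 9 new (0, 0, 0, 0, 1, 1, 1, 1, 1)
  "000001" → prefix "000001" already present; 0 new (none)
  "000011101" → prefix "0000" already present; 5 new (1, 1, 1, 0, 1)
  "10001110011" → prefix "10" already present; 9 new (0, 0, 1, 1, 1, 0, 0, 1, 1)
  "0000010" → prefix "000001" already present; 1 new (0)
  "10110000" → prefix "10" already present; 6 new (1, 1, 0, 0, 0, 0)
Total nodes = 2 + 2 + 9 + 0 + 5 + 9 + 1 + 6 = 34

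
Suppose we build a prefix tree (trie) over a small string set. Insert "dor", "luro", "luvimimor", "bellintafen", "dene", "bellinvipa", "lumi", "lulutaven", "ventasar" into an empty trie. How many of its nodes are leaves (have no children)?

9

A leaf is a node with no children — equivalently, the end of a word that is not a proper prefix of any other stored word.
Those words: "bellintafen", "bellinvipa", "dene", "dor", "lulutaven", "lumi", "luro", "luvimimor", "ventasar"
Leaf count: 9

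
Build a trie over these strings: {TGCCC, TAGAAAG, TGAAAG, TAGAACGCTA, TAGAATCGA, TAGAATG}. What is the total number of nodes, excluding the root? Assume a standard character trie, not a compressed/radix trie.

25

Count nodes per top-level branch (shared prefixes stored once):
  'T'-branch (TAGAAAG, TAGAACGCTA, TAGAATCGA, TAGAATG, TGAAAG, TGCCC): 25 nodes
Sum: 25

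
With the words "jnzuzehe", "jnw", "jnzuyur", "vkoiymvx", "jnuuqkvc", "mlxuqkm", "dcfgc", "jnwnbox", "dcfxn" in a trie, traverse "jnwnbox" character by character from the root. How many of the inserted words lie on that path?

Traverse "jnwnbox" character by character; count nodes along the way that are marked as word ends.
Prefixes of the query that are stored words: "jnw", "jnwnbox"
Count: 2

2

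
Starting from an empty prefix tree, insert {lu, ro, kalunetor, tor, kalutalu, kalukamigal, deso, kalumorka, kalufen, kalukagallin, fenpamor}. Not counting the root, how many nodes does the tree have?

Insert word by word; a character creates a node only if that edge doesn't already exist:
  "lu" → 2 new (l, u)
  "ro" → 2 new (r, o)
  "kalunetor" → 9 new (k, a, l, u, n, e, t, o, r)
  "tor" → 3 new (t, o, r)
  "kalutalu" → prefix "kalu" already present; 4 new (t, a, l, u)
  "kalukamigal" → prefix "kalu" already present; 7 new (k, a, m, i, g, a, l)
  "deso" → 4 new (d, e, s, o)
  "kalumorka" → prefix "kalu" already present; 5 new (m, o, r, k, a)
  "kalufen" → prefix "kalu" already present; 3 new (f, e, n)
  "kalukagallin" → prefix "kaluka" already present; 6 new (g, a, l, l, i, n)
  "fenpamor" → 8 new (f, e, n, p, a, m, o, r)
Total nodes = 2 + 2 + 9 + 3 + 4 + 7 + 4 + 5 + 3 + 6 + 8 = 53

53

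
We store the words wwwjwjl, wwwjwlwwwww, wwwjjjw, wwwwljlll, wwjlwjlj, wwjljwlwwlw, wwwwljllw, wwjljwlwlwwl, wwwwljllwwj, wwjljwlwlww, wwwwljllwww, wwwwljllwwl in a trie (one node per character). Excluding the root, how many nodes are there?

44

Count nodes per top-level branch (shared prefixes stored once):
  'w'-branch (wwjljwlwlww, wwjljwlwlwwl, wwjljwlwwlw, wwjlwjlj, wwwjjjw, wwwjwjl, wwwjwlwwwww, wwwwljlll, wwwwljllw, wwwwljllwwj, wwwwljllwwl, wwwwljllwww): 44 nodes
Sum: 44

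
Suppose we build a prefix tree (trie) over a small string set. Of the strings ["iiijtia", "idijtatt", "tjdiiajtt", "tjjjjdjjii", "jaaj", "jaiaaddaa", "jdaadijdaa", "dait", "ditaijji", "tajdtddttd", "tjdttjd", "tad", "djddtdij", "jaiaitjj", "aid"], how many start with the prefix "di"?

1

Walk to "di"; the words in its subtree are exactly those with that prefix.
Matches: "ditaijji"
Count: 1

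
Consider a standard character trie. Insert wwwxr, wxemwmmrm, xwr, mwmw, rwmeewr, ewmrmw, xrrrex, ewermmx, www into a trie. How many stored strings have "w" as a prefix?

3

Walk to "w"; the words in its subtree are exactly those with that prefix.
Matches: "www", "wwwxr", "wxemwmmrm"
Count: 3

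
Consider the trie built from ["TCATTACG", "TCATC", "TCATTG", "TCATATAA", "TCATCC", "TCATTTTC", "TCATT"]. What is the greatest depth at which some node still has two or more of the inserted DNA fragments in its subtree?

5

The deepest shared node is where two words last agree before diverging.
e.g. "TCATC" and "TCATCC" share the prefix "TCATC" of length 5; no pair shares a longer one.
Longest shared-prefix length: 5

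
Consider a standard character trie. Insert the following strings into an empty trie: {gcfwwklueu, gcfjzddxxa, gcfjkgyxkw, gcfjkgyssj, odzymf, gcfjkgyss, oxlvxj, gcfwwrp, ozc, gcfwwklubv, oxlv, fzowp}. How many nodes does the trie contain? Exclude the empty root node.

48

For each word, the new-node count is its length minus the longest prefix already in the trie:
  "gcfwwklueu" → 10 new (g, c, f, w, w, k, l, u, e, u)
  "gcfjzddxxa" → prefix "gcf" already present; 7 new (j, z, d, d, x, x, a)
  "gcfjkgyxkw" → prefix "gcfj" already present; 6 new (k, g, y, x, k, w)
  "gcfjkgyssj" → prefix "gcfjkgy" already present; 3 new (s, s, j)
  "odzymf" → 6 new (o, d, z, y, m, f)
  "gcfjkgyss" → prefix "gcfjkgyss" already present; 0 new (none)
  "oxlvxj" → prefix "o" already present; 5 new (x, l, v, x, j)
  "gcfwwrp" → prefix "gcfww" already present; 2 new (r, p)
  "ozc" → prefix "o" already present; 2 new (z, c)
  "gcfwwklubv" → prefix "gcfwwklu" already present; 2 new (b, v)
  "oxlv" → prefix "oxlv" already present; 0 new (none)
  "fzowp" → 5 new (f, z, o, w, p)
Total nodes = 10 + 7 + 6 + 3 + 6 + 0 + 5 + 2 + 2 + 2 + 0 + 5 = 48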